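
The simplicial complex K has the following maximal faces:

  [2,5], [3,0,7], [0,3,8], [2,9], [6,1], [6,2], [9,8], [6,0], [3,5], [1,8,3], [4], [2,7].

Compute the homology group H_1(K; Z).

H_1 ≅ Z^4.

Fix the vertex order 0 < 1 < 2 < 3 < 4 < 5 < 6 < 7 < 8 < 9 and write every simplex with vertices in increasing order. Then dim K = 2 and the simplices of K are:

  0-simplices (10): [0], [1], [2], [3], [4], [5], [6], [7], [8], [9]
  1-simplices (15): [0,3], [0,6], [0,7], [0,8], [1,3], [1,6], [1,8], [2,5], [2,6], [2,7], [2,9], [3,5], [3,7], [3,8], [8,9]
  2-simplices (3): [0,3,7], [0,3,8], [1,3,8]

giving chain groups C_0 ≅ Z^10, C_1 ≅ Z^15, C_2 ≅ Z^3.

∂_1: C_1 → C_0 maps an edge to its endpoints' difference, ∂[p,q] = q − p.
As a 10×15 matrix over Z this has rank 8, with invariant factors (1,1,1,1,1,1,1,1).

Boundary ∂_2: C_2 → C_1 maps a triangle to the signed sum of its edges. For instance
  ∂[0,3,7] = [3,7] − [0,7] + [0,3],
  ∂[1,3,8] = [3,8] − [1,8] + [1,3].
This gives a 15×3 integer matrix of rank 3; reducing to Smith normal form yields diagonal entries (1,1,1).

From H_k ≅ ker(∂_k) / im(∂_{k+1}) we obtain:

  H_1: rank ker ∂_1 − rank ∂_2 = (15 − 8) − 3 = 4, and the invariant factors of ∂_2 are all 1, so H_1 = Z^4.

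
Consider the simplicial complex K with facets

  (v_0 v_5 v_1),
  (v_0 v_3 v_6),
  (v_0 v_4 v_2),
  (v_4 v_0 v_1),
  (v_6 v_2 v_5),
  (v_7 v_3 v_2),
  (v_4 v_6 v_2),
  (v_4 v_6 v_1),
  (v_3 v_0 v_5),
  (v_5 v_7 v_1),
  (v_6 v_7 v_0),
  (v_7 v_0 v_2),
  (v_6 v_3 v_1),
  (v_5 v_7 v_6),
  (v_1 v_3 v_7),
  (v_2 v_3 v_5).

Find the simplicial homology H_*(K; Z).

Take the total order v_0 < v_1 < v_2 < v_3 < v_4 < v_5 < v_6 < v_7 on the vertex set. Then K (dimension 2) consists of the simplices:

  0-simplices (8): [v_0], [v_1], [v_2], [v_3], [v_4], [v_5], [v_6], [v_7]
  1-simplices (24): (24 of them)
  2-simplices (16): (16 of them)

Hence C_0 ≅ Z^8, C_1 ≅ Z^24, C_2 ≅ Z^16.

Boundary ∂_1: C_1 → C_0 is given by ∂[p,q] = [q] − [p]. For instance
  ∂[v_2,v_3] = [v_3] − [v_2].
The resulting 8×24 matrix has rank 7, and its Smith normal form has invariant factors (1,1,1,1,1,1,1).

∂_2: C_2 → C_1 sends each 2-simplex [p,q,r] to [q,r] − [p,r] + [p,q]. For instance
  ∂[v_2,v_5,v_6] = [v_5,v_6] − [v_2,v_6] + [v_2,v_5],
  ∂[v_0,v_3,v_6] = [v_3,v_6] − [v_0,v_6] + [v_0,v_3].
The 24×16 boundary matrix has rank 15 and Smith normal form diag(1,1,1,1,1,1,1,1,1,1,1,1,1,1,1).

Now H_k = ker ∂_k / im ∂_{k+1}, so:

  H_0: rank C_0 − rank ∂_1 = 8 − 7 = 1, and the invariant factors of ∂_1 are all 1, so H_0 = Z.
  H_1: rank ker ∂_1 − rank ∂_2 = (24 − 7) − 15 = 2, and the invariant factors of ∂_2 are all 1, so H_1 = Z^2.
  H_2: rank ker ∂_2 − rank ∂_3 = (16 − 15) − 0 = 1, and there is no ∂_3, so H_2 = Z.

As a check, the Euler characteristic is 8 − 24 + 16 = 0, which agrees with 1 − 2 + 1 = 0.

H_0 = Z,  H_1 = Z^2,  H_2 = Z.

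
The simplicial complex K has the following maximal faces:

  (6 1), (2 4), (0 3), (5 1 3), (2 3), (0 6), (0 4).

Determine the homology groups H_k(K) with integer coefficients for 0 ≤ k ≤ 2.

We work with the vertex ordering 0 < 1 < 2 < 3 < 4 < 5 < 6. The simplices of K, each written with vertices in increasing order, are:

  0-simplices (7): [0], [1], [2], [3], [4], [5], [6]
  1-simplices (9): [0,3], [0,4], [0,6], [1,3], [1,5], [1,6], [2,3], [2,4], [3,5]
  2-simplices (1): [1,3,5]

giving chain groups C_0 ≅ Z^7, C_1 ≅ Z^9, C_2 ≅ Z^1.

∂_1: C_1 → C_0 is given by ∂[p,q] = [q] − [p].
As a 7×9 matrix over Z this has rank 6, with invariant factors (1,1,1,1,1,1).

The boundary map ∂_2: C_2 → C_1 acts by ∂[p,q,r] = [q,r] − [p,r] + [p,q]. For instance
  ∂[1,3,5] = [3,5] − [1,5] + [1,3].
As a 9×1 matrix over Z this has rank 1, with invariant factors (1).

From H_k ≅ ker(∂_k) / im(∂_{k+1}) we obtain:

  H_0: rank C_0 − rank ∂_1 = 7 − 6 = 1, and the invariant factors of ∂_1 are all 1, so H_0 = Z.
  H_1: rank ker ∂_1 − rank ∂_2 = (9 − 6) − 1 = 2, and the invariant factors of ∂_2 are all 1, so H_1 = Z^2.
  H_2: rank ker ∂_2 − rank ∂_3 = (1 − 1) − 0 = 0, and there is no ∂_3, so H_2 = 0.

H_0 = Z,  H_1 = Z^2,  H_2 = 0.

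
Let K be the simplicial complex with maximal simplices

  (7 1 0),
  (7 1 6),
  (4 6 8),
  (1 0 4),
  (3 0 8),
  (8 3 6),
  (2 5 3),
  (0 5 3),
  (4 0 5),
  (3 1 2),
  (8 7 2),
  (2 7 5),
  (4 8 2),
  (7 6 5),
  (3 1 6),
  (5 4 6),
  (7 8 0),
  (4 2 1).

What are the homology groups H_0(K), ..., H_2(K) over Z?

Order the vertices as 0 < 1 < 2 < 3 < 4 < 5 < 6 < 7 < 8. Listing each simplex with vertices in this order, K has dimension 2 with simplices:

  0-simplices (9): [0], [1], [2], [3], [4], [5], [6], [7], [8]
  1-simplices (27): (27 of them)
  2-simplices (18): [0,1,4], [0,1,7], [0,3,5], [0,3,8], [0,4,5], [0,7,8], [1,2,3], [1,2,4], [1,3,6], [1,6,7], [2,3,5], [2,4,8], [2,5,7], [2,7,8], [3,6,8], [4,5,6], [4,6,8], [5,6,7]

Hence C_0 ≅ Z^9, C_1 ≅ Z^27, C_2 ≅ Z^18.

The boundary map ∂_1: C_1 → C_0 sends each edge [p,q] (with p < q) to q − p. For instance
  ∂[5,7] = [7] − [5].
The resulting 9×27 matrix has rank 8, and its Smith normal form has invariant factors (1,1,1,1,1,1,1,1).

The boundary map ∂_2: C_2 → C_1 maps a triangle to the signed sum of its edges. For instance
  ∂[1,2,4] = [2,4] − [1,4] + [1,2],
  ∂[0,7,8] = [7,8] − [0,8] + [0,7].
As a 27×18 matrix over Z this has rank 17, with invariant factors (1,1,1,1,1,1,1,1,1,1,1,1,1,1,1,1,1).

Reading off H_k = ker ∂_k / im ∂_{k+1}:

  H_0: rank C_0 − rank ∂_1 = 9 − 8 = 1, and the invariant factors of ∂_1 are all 1, so H_0 ≅ Z.
  H_1: rank ker ∂_1 − rank ∂_2 = (27 − 8) − 17 = 2, and the invariant factors of ∂_2 are all 1, so H_1 ≅ Z^2.
  H_2: rank ker ∂_2 − rank ∂_3 = (18 − 17) − 0 = 1, and there is no ∂_3, so H_2 ≅ Z.

As a check, the Euler characteristic is 9 − 27 + 18 = 0, which agrees with 1 − 2 + 1 = 0.
(K is a triangulation of the torus T^2.)

H_0 = Z,  H_1 = Z^2,  H_2 = Z.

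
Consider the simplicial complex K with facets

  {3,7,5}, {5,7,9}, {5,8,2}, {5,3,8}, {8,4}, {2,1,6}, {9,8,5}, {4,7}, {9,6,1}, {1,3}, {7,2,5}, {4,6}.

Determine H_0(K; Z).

Order the vertices as 1 < 2 < 3 < 4 < 5 < 6 < 7 < 8 < 9. Listing each simplex with vertices in this order, K has dimension 2 with simplices:

  0-simplices (9): [1], [2], [3], [4], [5], [6], [7], [8], [9]
  1-simplices (20): [1,2], [1,3], [1,6], [1,9], [2,5], [2,6], [2,7], [2,8], [3,5], [3,7], [3,8], [4,6], [4,7], [4,8], [5,7], [5,8], [5,9], [6,9], [7,9], [8,9]
  2-simplices (8): [1,2,6], [1,6,9], [2,5,7], [2,5,8], [3,5,7], [3,5,8], [5,7,9], [5,8,9]

giving chain groups C_0 ≅ Z^9, C_1 ≅ Z^20, C_2 ≅ Z^8.

The boundary map ∂_1: C_1 → C_0 is given by ∂[p,q] = [q] − [p]. For instance
  ∂[5,9] = [9] − [5].
The resulting 9×20 matrix has rank 8, and its Smith normal form has invariant factors (1,1,1,1,1,1,1,1).

∂_2: C_2 → C_1 maps a triangle to the signed sum of its edges. For instance
  ∂[5,8,9] = [8,9] − [5,9] + [5,8],
  ∂[5,7,9] = [7,9] − [5,9] + [5,7].
As a 20×8 matrix over Z this has rank 8, with invariant factors (1,1,1,1,1,1,1,1).

From H_k ≅ ker(∂_k) / im(∂_{k+1}) we obtain:

  H_0: rank C_0 − rank ∂_1 = 9 − 8 = 1, and the invariant factors of ∂_1 are all 1, so H_0 ≅ Z.

H_0 ≅ Z.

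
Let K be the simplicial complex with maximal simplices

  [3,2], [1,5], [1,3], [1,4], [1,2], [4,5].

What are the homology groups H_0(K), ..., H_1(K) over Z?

H_0 ≅ Z,  H_1 ≅ Z^2.

Take the total order 1 < 2 < 3 < 4 < 5 on the vertex set. Then K (dimension 1) consists of the simplices:

  0-simplices (5): [1], [2], [3], [4], [5]
  1-simplices (6): [1,2], [1,3], [1,4], [1,5], [2,3], [4,5]

giving chain groups C_0 ≅ Z^5, C_1 ≅ Z^6.

Boundary ∂_1: C_1 → C_0 sends each edge [p,q] (with p < q) to q − p. For instance
  ∂[1,5] = [5] − [1].
This gives a 5×6 integer matrix of rank 4; reducing to Smith normal form yields diagonal entries (1,1,1,1).

Computing H_k = (kernel of ∂_k) / (image of ∂_{k+1}):

  H_0: rank C_0 − rank ∂_1 = 5 − 4 = 1, and the invariant factors of ∂_1 are all 1, so H_0 = Z.
  H_1: rank ker ∂_1 − rank ∂_2 = (6 − 4) − 0 = 2, and there is no ∂_2, so H_1 = Z^2.

As a check, the Euler characteristic is 5 − 6 = -1, which agrees with 1 − 2 = -1.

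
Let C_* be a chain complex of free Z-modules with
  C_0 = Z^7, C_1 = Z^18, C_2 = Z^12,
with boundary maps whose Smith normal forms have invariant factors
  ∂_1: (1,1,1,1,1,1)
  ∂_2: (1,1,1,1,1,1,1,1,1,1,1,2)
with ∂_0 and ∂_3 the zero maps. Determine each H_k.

H_0 ≅ Z,  H_1 ≅ Z/2,  H_2 = 0.

H_0: b_0 = 7 − 0 − 6 = 1; torsion from ∂_1 factors > 1: none. So H_0 ≅ Z.
H_1: b_1 = 18 − 6 − 12 = 0; torsion from ∂_2 factors > 1: [2]. So H_1 ≅ Z/2.
H_2: b_2 = 12 − 12 − 0 = 0; torsion from ∂_3 factors > 1: none. So H_2 ≅ 0.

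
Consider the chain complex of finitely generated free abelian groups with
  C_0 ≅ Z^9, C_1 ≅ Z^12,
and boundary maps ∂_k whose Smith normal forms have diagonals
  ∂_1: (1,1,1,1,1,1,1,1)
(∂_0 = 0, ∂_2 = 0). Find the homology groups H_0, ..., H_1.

H_0: b_0 = 9 − 0 − 8 = 1; torsion from ∂_1 factors > 1: none. So H_0 = Z.
H_1: b_1 = 12 − 8 − 0 = 4; torsion from ∂_2 factors > 1: none. So H_1 = Z^4.

H_0 = Z,  H_1 = Z^4.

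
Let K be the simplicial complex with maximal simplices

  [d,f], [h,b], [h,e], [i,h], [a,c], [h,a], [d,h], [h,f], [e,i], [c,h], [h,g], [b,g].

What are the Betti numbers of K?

Fix the vertex order a < b < c < d < e < f < g < h < i and write every simplex with vertices in increasing order. Then dim K = 1 and the simplices of K are:

  0-simplices (9): a, b, c, d, e, f, g, h, i
  1-simplices (12): ac, ah, bg, bh, ch, df, dh, eh, ei, fh, gh, hi

so the chain groups are C_0 ≅ Z^9, C_1 ≅ Z^12.

∂_1: C_1 → C_0 sends each edge [p,q] (with p < q) to q − p. For instance
  ∂ch = h − c.
The 9×12 boundary matrix has rank 8 and Smith normal form diag(1,1,1,1,1,1,1,1).

Computing H_k = (kernel of ∂_k) / (image of ∂_{k+1}):

  H_0: rank C_0 − rank ∂_1 = 9 − 8 = 1, and the invariant factors of ∂_1 are all 1, so H_0 = Z.
  H_1: rank ker ∂_1 − rank ∂_2 = (12 − 8) − 0 = 4, and there is no ∂_2, so H_1 = Z^4.

As a check, the Euler characteristic is 9 − 12 = -3, which agrees with 1 − 4 = -3.
(K is a triangulation of a wedge of 4 circles.)

Hence the Betti numbers are b_0 = 1, b_1 = 4.

b_0 = 1, b_1 = 4.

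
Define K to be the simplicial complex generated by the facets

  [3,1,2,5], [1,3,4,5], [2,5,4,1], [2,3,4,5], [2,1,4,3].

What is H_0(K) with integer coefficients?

H_0 = Z.

We work with the vertex ordering 1 < 2 < 3 < 4 < 5. The simplices of K, each written with vertices in increasing order, are:

  0-simplices (5): [1], [2], [3], [4], [5]
  1-simplices (10): [1,2], [1,3], [1,4], [1,5], [2,3], [2,4], [2,5], [3,4], [3,5], [4,5]
  2-simplices (10): [1,2,3], [1,2,4], [1,2,5], [1,3,4], [1,3,5], [1,4,5], [2,3,4], [2,3,5], [2,4,5], [3,4,5]
  3-simplices (5): [1,2,3,4], [1,2,3,5], [1,2,4,5], [1,3,4,5], [2,3,4,5]

giving chain groups C_0 ≅ Z^5, C_1 ≅ Z^10, C_2 ≅ Z^10, C_3 ≅ Z^5.

Boundary ∂_1: C_1 → C_0 is given by ∂[p,q] = [q] − [p].
The resulting 5×10 matrix has rank 4, and its Smith normal form has invariant factors (1,1,1,1).

The boundary map ∂_2: C_2 → C_1 maps a triangle to the signed sum of its edges. For instance
  ∂[2,4,5] = [4,5] − [2,5] + [2,4],
  ∂[1,2,5] = [2,5] − [1,5] + [1,2].
The resulting 10×10 matrix has rank 6, and its Smith normal form has invariant factors (1,1,1,1,1,1).

∂_3: C_3 → C_2 sends each 3-simplex σ to the alternating sum Σ_i (−1)^i (σ with its i-th vertex removed). For instance
  ∂[1,2,4,5] = [2,4,5] − [1,4,5] + [1,2,5] − [1,2,4],
  ∂[1,2,3,5] = [2,3,5] − [1,3,5] + [1,2,5] − [1,2,3].
The 10×5 boundary matrix has rank 4 and Smith normal form diag(1,1,1,1).

Now H_k = ker ∂_k / im ∂_{k+1}, so:

  H_0: rank C_0 − rank ∂_1 = 5 − 4 = 1, and the invariant factors of ∂_1 are all 1, so H_0 = Z.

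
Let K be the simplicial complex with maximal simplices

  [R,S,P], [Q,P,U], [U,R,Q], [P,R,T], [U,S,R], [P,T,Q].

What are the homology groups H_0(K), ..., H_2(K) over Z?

H_0 = Z,  H_1 = Z,  H_2 = 0.

We work with the vertex ordering P < Q < R < S < T < U. The simplices of K, each written with vertices in increasing order, are:

  0-simplices (6): P, Q, R, S, T, U
  1-simplices (12): PQ, PR, PS, PT, PU, QR, QT, QU, RS, RT, RU, SU
  2-simplices (6): PQT, PQU, PRS, PRT, QRU, RSU

Hence C_0 ≅ Z^6, C_1 ≅ Z^12, C_2 ≅ Z^6.

Boundary ∂_1: C_1 → C_0 maps an edge to its endpoints' difference, ∂[p,q] = q − p.
The 6×12 boundary matrix has rank 5 and Smith normal form diag(1,1,1,1,1).

Boundary ∂_2: C_2 → C_1 maps a triangle to the signed sum of its edges. For instance
  ∂PRT = RT − PT + PR,
  ∂RSU = SU − RU + RS.
The resulting 12×6 matrix has rank 6, and its Smith normal form has invariant factors (1,1,1,1,1,1).

Now H_k = ker ∂_k / im ∂_{k+1}, so:

  H_0: rank C_0 − rank ∂_1 = 6 − 5 = 1, and the invariant factors of ∂_1 are all 1, so H_0 = Z.
  H_1: rank ker ∂_1 − rank ∂_2 = (12 − 5) − 6 = 1, and the invariant factors of ∂_2 are all 1, so H_1 = Z.
  H_2: rank ker ∂_2 − rank ∂_3 = (6 − 6) − 0 = 0, and there is no ∂_3, so H_2 = 0.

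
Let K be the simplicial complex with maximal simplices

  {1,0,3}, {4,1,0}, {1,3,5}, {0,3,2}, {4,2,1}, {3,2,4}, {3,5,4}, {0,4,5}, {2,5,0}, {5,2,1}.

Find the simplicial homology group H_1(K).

We work with the vertex ordering 0 < 1 < 2 < 3 < 4 < 5. The simplices of K, each written with vertices in increasing order, are:

  0-simplices (6): [0], [1], [2], [3], [4], [5]
  1-simplices (15): [0,1], [0,2], [0,3], [0,4], [0,5], [1,2], [1,3], [1,4], [1,5], [2,3], [2,4], [2,5], [3,4], [3,5], [4,5]
  2-simplices (10): [0,1,3], [0,1,4], [0,2,3], [0,2,5], [0,4,5], [1,2,4], [1,2,5], [1,3,5], [2,3,4], [3,4,5]

giving chain groups C_0 ≅ Z^6, C_1 ≅ Z^15, C_2 ≅ Z^10.

Boundary ∂_1: C_1 → C_0 is given by ∂[p,q] = [q] − [p]. For instance
  ∂[2,4] = [4] − [2].
This gives a 6×15 integer matrix of rank 5; reducing to Smith normal form yields diagonal entries (1,1,1,1,1).

∂_2: C_2 → C_1 acts by ∂[p,q,r] = [q,r] − [p,r] + [p,q]. For instance
  ∂[0,4,5] = [4,5] − [0,5] + [0,4],
  ∂[2,3,4] = [3,4] − [2,4] + [2,3].
The 15×10 boundary matrix has rank 10 and Smith normal form diag(1,1,1,1,1,1,1,1,1,2).

Reading off H_k = ker ∂_k / im ∂_{k+1}:

  H_1: rank ker ∂_1 − rank ∂_2 = (15 − 5) − 10 = 0, and ∂_2 has invariant factor 2 > 1, so H_1 ≅ Z/2.

H_1 = Z/2.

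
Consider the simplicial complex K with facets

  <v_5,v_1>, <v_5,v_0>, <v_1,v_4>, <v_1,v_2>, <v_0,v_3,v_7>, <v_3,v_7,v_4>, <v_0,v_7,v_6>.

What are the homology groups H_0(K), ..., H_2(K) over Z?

K has 8 vertices, 11 edges, 3 triangles.
rank ∂_0 = 0, rank ∂_1 = 7 ⇒ b_0 = 8 − 0 − 7 = 1; all invariant factors of ∂_1 are 1 so no torsion. So H_0 = Z.
rank ∂_1 = 7, rank ∂_2 = 3 ⇒ b_1 = 11 − 7 − 3 = 1; all invariant factors of ∂_2 are 1 so no torsion. So H_1 = Z.
rank ∂_2 = 3, rank ∂_3 = 0 ⇒ b_2 = 3 − 3 − 0 = 0. So H_2 = 0.

H_0 ≅ Z,  H_1 ≅ Z,  H_2 = 0.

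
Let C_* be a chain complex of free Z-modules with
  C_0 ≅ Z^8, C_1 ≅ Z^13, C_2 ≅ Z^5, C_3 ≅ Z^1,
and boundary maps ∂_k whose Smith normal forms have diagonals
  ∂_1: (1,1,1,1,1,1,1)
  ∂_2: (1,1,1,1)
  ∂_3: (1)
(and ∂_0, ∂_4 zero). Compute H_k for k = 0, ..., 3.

H_0 = Z,  H_1 = Z^2,  H_2 = 0,  H_3 = 0.

H_0: b_0 = 8 − 0 − 7 = 1; torsion from ∂_1 factors > 1: none. So H_0 = Z.
H_1: b_1 = 13 − 7 − 4 = 2; torsion from ∂_2 factors > 1: none. So H_1 = Z^2.
H_2: b_2 = 5 − 4 − 1 = 0; torsion from ∂_3 factors > 1: none. So H_2 = 0.
H_3: b_3 = 1 − 1 − 0 = 0; torsion from ∂_4 factors > 1: none. So H_3 = 0.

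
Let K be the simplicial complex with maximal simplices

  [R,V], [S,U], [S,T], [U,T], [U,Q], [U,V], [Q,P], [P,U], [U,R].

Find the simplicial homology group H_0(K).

H_0 = Z.

K has 7 vertices, 9 edges.
rank ∂_0 = 0, rank ∂_1 = 6 ⇒ b_0 = 7 − 0 − 6 = 1; all invariant factors of ∂_1 are 1 so no torsion. So H_0 ≅ Z.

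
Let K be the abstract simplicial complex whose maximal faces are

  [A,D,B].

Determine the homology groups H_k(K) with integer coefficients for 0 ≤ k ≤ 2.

K has 3 vertices, 3 edges, 1 triangle.
rank ∂_0 = 0, rank ∂_1 = 2 ⇒ b_0 = 3 − 0 − 2 = 1; all invariant factors of ∂_1 are 1 so no torsion. So H_0 = Z.
rank ∂_1 = 2, rank ∂_2 = 1 ⇒ b_1 = 3 − 2 − 1 = 0; all invariant factors of ∂_2 are 1 so no torsion. So H_1 = 0.
rank ∂_2 = 1, rank ∂_3 = 0 ⇒ b_2 = 1 − 1 − 0 = 0. So H_2 = 0.

H_0 ≅ Z,  H_1 = 0,  H_2 = 0.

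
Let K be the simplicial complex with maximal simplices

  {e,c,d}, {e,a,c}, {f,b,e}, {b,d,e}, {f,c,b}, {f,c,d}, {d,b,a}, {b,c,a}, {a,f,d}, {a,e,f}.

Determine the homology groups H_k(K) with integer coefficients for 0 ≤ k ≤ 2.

H_0 = Z,  H_1 = Z/2,  H_2 = 0.

Take the total order a < b < c < d < e < f on the vertex set. Then K (dimension 2) consists of the simplices:

  0-simplices (6): a, b, c, d, e, f
  1-simplices (15): ab, ac, ad, ae, af, bc, bd, be, bf, cd, ce, cf, de, df, ef
  2-simplices (10): abc, abd, ace, adf, aef, bcf, bde, bef, cde, cdf

Hence C_0 ≅ Z^6, C_1 ≅ Z^15, C_2 ≅ Z^10.

The boundary map ∂_1: C_1 → C_0 sends each edge [p,q] (with p < q) to q − p.
The resulting 6×15 matrix has rank 5, and its Smith normal form has invariant factors (1,1,1,1,1).

The boundary map ∂_2: C_2 → C_1 maps a triangle to the signed sum of its edges. For instance
  ∂adf = df − af + ad,
  ∂aef = ef − af + ae.
This gives a 15×10 integer matrix of rank 10; reducing to Smith normal form yields diagonal entries (1,1,1,1,1,1,1,1,1,2).

Reading off H_k = ker ∂_k / im ∂_{k+1}:

  H_0: rank C_0 − rank ∂_1 = 6 − 5 = 1, and the invariant factors of ∂_1 are all 1, so H_0 ≅ Z.
  H_1: rank ker ∂_1 − rank ∂_2 = (15 − 5) − 10 = 0, and ∂_2 has invariant factor 2 > 1, so H_1 ≅ Z/2.
  H_2: rank ker ∂_2 − rank ∂_3 = (10 − 10) − 0 = 0, and there is no ∂_3, so H_2 ≅ 0.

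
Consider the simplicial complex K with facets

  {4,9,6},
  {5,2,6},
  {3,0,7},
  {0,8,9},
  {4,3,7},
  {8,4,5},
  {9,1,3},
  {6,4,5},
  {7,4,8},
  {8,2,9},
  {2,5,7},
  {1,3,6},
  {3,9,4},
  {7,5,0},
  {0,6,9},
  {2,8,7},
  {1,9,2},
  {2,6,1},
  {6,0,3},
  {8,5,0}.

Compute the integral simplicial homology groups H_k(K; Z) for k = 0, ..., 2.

Take the total order 0 < 1 < 2 < 3 < 4 < 5 < 6 < 7 < 8 < 9 on the vertex set. Then K (dimension 2) consists of the simplices:

  0-simplices (10): [0], [1], [2], [3], [4], [5], [6], [7], [8], [9]
  1-simplices (30): (30 of them)
  2-simplices (20): (20 of them)

so the chain groups are C_0 ≅ Z^10, C_1 ≅ Z^30, C_2 ≅ Z^20.

The boundary map ∂_1: C_1 → C_0 maps an edge to its endpoints' difference, ∂[p,q] = q − p. For instance
  ∂[0,5] = [5] − [0].
As a 10×30 matrix over Z this has rank 9, with invariant factors (1,1,1,1,1,1,1,1,1).

The boundary map ∂_2: C_2 → C_1 acts by ∂[p,q,r] = [q,r] − [p,r] + [p,q]. For instance
  ∂[4,5,6] = [5,6] − [4,6] + [4,5],
  ∂[0,6,9] = [6,9] − [0,9] + [0,6].
As a 30×20 matrix over Z this has rank 20, with invariant factors (1,1,1,1,1,1,1,1,1,1,1,1,1,1,1,1,1,1,1,2).

Computing H_k = (kernel of ∂_k) / (image of ∂_{k+1}):

  H_0: rank C_0 − rank ∂_1 = 10 − 9 = 1, and the invariant factors of ∂_1 are all 1, so H_0 = Z.
  H_1: rank ker ∂_1 − rank ∂_2 = (30 − 9) − 20 = 1, and ∂_2 has invariant factor 2 > 1, so H_1 = Z ⊕ Z/2Z.
  H_2: rank ker ∂_2 − rank ∂_3 = (20 − 20) − 0 = 0, and there is no ∂_3, so H_2 = 0.

As a check, the Euler characteristic is 10 − 30 + 20 = 0, which agrees with 1 − 1 + 0 = 0.

H_0 ≅ Z,  H_1 ≅ Z ⊕ Z/2Z,  H_2 = 0.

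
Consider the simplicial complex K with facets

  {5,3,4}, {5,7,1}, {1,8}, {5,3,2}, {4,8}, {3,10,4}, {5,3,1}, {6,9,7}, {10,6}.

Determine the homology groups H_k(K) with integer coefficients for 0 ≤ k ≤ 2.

Order the vertices as 1 < 2 < 3 < 4 < 5 < 6 < 7 < 8 < 9 < 10. Listing each simplex with vertices in this order, K has dimension 2 with simplices:

  0-simplices (10): [1], [2], [3], [4], [5], [6], [7], [8], [9], [10]
  1-simplices (17): [1,3], [1,5], [1,7], [1,8], [2,3], [2,5], [3,4], [3,5], [3,10], [4,5], [4,8], [4,10], [5,7], [6,7], [6,9], [6,10], [7,9]
  2-simplices (6): [1,3,5], [1,5,7], [2,3,5], [3,4,5], [3,4,10], [6,7,9]

so the chain groups are C_0 ≅ Z^10, C_1 ≅ Z^17, C_2 ≅ Z^6.

Boundary ∂_1: C_1 → C_0 is given by ∂[p,q] = [q] − [p]. For instance
  ∂[2,5] = [5] − [2].
The 10×17 boundary matrix has rank 9 and Smith normal form diag(1,1,1,1,1,1,1,1,1).

Boundary ∂_2: C_2 → C_1 sends each 2-simplex [p,q,r] to [q,r] − [p,r] + [p,q]. For instance
  ∂[1,5,7] = [5,7] − [1,7] + [1,5],
  ∂[3,4,5] = [4,5] − [3,5] + [3,4].
The 17×6 boundary matrix has rank 6 and Smith normal form diag(1,1,1,1,1,1).

Computing H_k = (kernel of ∂_k) / (image of ∂_{k+1}):

  H_0: rank C_0 − rank ∂_1 = 10 − 9 = 1, and the invariant factors of ∂_1 are all 1, so H_0 = Z.
  H_1: rank ker ∂_1 − rank ∂_2 = (17 − 9) − 6 = 2, and the invariant factors of ∂_2 are all 1, so H_1 = Z^2.
  H_2: rank ker ∂_2 − rank ∂_3 = (6 − 6) − 0 = 0, and there is no ∂_3, so H_2 = 0.

H_0 = Z,  H_1 = Z^2,  H_2 = 0.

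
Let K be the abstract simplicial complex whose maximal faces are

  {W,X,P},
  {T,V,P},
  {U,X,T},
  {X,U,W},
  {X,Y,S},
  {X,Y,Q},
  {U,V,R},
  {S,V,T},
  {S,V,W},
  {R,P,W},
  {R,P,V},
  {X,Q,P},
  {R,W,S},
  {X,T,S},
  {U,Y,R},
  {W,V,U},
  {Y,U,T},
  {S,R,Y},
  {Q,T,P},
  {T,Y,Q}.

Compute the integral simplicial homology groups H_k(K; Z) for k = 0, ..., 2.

We work with the vertex ordering P < Q < R < S < T < U < V < W < X < Y. The simplices of K, each written with vertices in increasing order, are:

  0-simplices (10): P, Q, R, S, T, U, V, W, X, Y
  1-simplices (30): PQ, PR, PT, PV, PW, PX, QT, QX, QY, RS, RU, RV, RW, RY, ST, SV, SW, SX, SY, TU, TV, TX, TY, UV, UW, UX, UY, VW, WX, XY
  2-simplices (20): PQT, PQX, PRV, PRW, PTV, PWX, QTY, QXY, RSW, RSY, RUV, RUY, STV, STX, SVW, SXY, TUX, TUY, UVW, UWX

giving chain groups C_0 ≅ Z^10, C_1 ≅ Z^30, C_2 ≅ Z^20.

The boundary map ∂_1: C_1 → C_0 maps an edge to its endpoints' difference, ∂[p,q] = q − p. For instance
  ∂UV = V − U.
The resulting 10×30 matrix has rank 9, and its Smith normal form has invariant factors (1,1,1,1,1,1,1,1,1).

The boundary map ∂_2: C_2 → C_1 sends each 2-simplex [p,q,r] to [q,r] − [p,r] + [p,q]. For instance
  ∂PRW = RW − PW + PR,
  ∂TUX = UX − TX + TU.
This gives a 30×20 integer matrix of rank 20; reducing to Smith normal form yields diagonal entries (1,1,1,1,1,1,1,1,1,1,1,1,1,1,1,1,1,1,1,2).

Now H_k = ker ∂_k / im ∂_{k+1}, so:

  H_0: rank C_0 − rank ∂_1 = 10 − 9 = 1, and the invariant factors of ∂_1 are all 1, so H_0 = Z.
  H_1: rank ker ∂_1 − rank ∂_2 = (30 − 9) − 20 = 1, and ∂_2 has invariant factor 2 > 1, so H_1 = Z × Z/2.
  H_2: rank ker ∂_2 − rank ∂_3 = (20 − 20) − 0 = 0, and there is no ∂_3, so H_2 = 0.

As a check, the Euler characteristic is 10 − 30 + 20 = 0, which agrees with 1 − 1 + 0 = 0.

H_0 ≅ Z,  H_1 ≅ Z × Z/2,  H_2 = 0.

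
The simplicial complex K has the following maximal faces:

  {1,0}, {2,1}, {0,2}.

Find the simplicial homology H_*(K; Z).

Order the vertices as 0 < 1 < 2. Listing each simplex with vertices in this order, K has dimension 1 with simplices:

  0-simplices (3): [0], [1], [2]
  1-simplices (3): [0,1], [0,2], [1,2]

so the chain groups are C_0 ≅ Z^3, C_1 ≅ Z^3.

∂_1: C_1 → C_0 sends each edge [p,q] (with p < q) to q − p. For instance
  ∂[0,2] = [2] − [0].
As a 3×3 matrix over Z this has rank 2, with invariant factors (1,1).

Computing H_k = (kernel of ∂_k) / (image of ∂_{k+1}):

  H_0: rank C_0 − rank ∂_1 = 3 − 2 = 1, and the invariant factors of ∂_1 are all 1, so H_0 = Z.
  H_1: rank ker ∂_1 − rank ∂_2 = (3 − 2) − 0 = 1, and there is no ∂_2, so H_1 = Z.

H_0 ≅ Z,  H_1 ≅ Z.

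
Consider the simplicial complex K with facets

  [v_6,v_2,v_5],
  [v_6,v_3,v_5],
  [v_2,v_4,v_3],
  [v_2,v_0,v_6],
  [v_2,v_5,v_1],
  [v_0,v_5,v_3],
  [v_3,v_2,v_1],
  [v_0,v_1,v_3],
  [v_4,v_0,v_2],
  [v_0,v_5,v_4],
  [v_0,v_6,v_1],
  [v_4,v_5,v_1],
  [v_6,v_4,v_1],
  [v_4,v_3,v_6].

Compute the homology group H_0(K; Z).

H_0 ≅ Z.

Fix the vertex order v_0 < v_1 < v_2 < v_3 < v_4 < v_5 < v_6 and write every simplex with vertices in increasing order. Then dim K = 2 and the simplices of K are:

  0-simplices (7): [v_0], [v_1], [v_2], [v_3], [v_4], [v_5], [v_6]
  1-simplices (21): (21 of them)
  2-simplices (14): (14 of them)

Hence C_0 ≅ Z^7, C_1 ≅ Z^21, C_2 ≅ Z^14.

∂_1: C_1 → C_0 sends each edge [p,q] (with p < q) to q − p.
As a 7×21 matrix over Z this has rank 6, with invariant factors (1,1,1,1,1,1).

∂_2: C_2 → C_1 sends each 2-simplex [p,q,r] to [q,r] − [p,r] + [p,q]. For instance
  ∂[v_0,v_2,v_4] = [v_2,v_4] − [v_0,v_4] + [v_0,v_2],
  ∂[v_2,v_3,v_4] = [v_3,v_4] − [v_2,v_4] + [v_2,v_3].
This gives a 21×14 integer matrix of rank 13; reducing to Smith normal form yields diagonal entries (1,1,1,1,1,1,1,1,1,1,1,1,1).

Now H_k = ker ∂_k / im ∂_{k+1}, so:

  H_0: rank C_0 − rank ∂_1 = 7 − 6 = 1, and the invariant factors of ∂_1 are all 1, so H_0 = Z.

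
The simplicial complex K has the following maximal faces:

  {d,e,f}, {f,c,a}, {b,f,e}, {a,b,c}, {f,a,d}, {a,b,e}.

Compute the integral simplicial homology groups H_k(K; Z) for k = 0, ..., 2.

H_0 ≅ Z,  H_1 ≅ Z,  H_2 = 0.

K has 6 vertices, 12 edges, 6 triangles.
rank ∂_0 = 0, rank ∂_1 = 5 ⇒ b_0 = 6 − 0 − 5 = 1; all invariant factors of ∂_1 are 1 so no torsion. So H_0 = Z.
rank ∂_1 = 5, rank ∂_2 = 6 ⇒ b_1 = 12 − 5 − 6 = 1; all invariant factors of ∂_2 are 1 so no torsion. So H_1 = Z.
rank ∂_2 = 6, rank ∂_3 = 0 ⇒ b_2 = 6 − 6 − 0 = 0. So H_2 = 0.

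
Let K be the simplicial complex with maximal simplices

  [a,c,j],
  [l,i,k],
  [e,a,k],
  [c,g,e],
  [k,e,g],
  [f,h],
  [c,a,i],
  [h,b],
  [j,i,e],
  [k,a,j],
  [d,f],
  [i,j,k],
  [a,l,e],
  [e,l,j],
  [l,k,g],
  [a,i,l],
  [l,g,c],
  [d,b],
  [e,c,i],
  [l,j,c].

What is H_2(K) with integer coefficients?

Fix the vertex order a < b < c < d < e < f < g < h < i < j < k < l and write every simplex with vertices in increasing order. Then dim K = 2 and the simplices of K are:

  0-simplices (12): a, b, c, d, e, f, g, h, i, j, k, l
  1-simplices (28): ac, ae, ai, aj, ak, al, bd, bh, ce, cg, ci, cj, cl, df, eg, ei, ej, ek, el, fh, gk, gl, ij, ik, il, jk, jl, kl
  2-simplices (16): aci, acj, aek, ael, ail, ajk, ceg, cei, cgl, cjl, egk, eij, ejl, gkl, ijk, ikl

so the chain groups are C_0 ≅ Z^12, C_1 ≅ Z^28, C_2 ≅ Z^16.

Boundary ∂_1: C_1 → C_0 is given by ∂[p,q] = [q] − [p].
This gives a 12×28 integer matrix of rank 10; reducing to Smith normal form yields diagonal entries (1,1,1,1,1,1,1,1,1,1).

The boundary map ∂_2: C_2 → C_1 sends each 2-simplex [p,q,r] to [q,r] − [p,r] + [p,q]. For instance
  ∂cei = ei − ci + ce,
  ∂egk = gk − ek + eg.
As a 28×16 matrix over Z this has rank 15, with invariant factors (1,1,1,1,1,1,1,1,1,1,1,1,1,1,1).

Now H_k = ker ∂_k / im ∂_{k+1}, so:

  H_2: rank ker ∂_2 − rank ∂_3 = (16 − 15) − 0 = 1, and there is no ∂_3, so H_2 ≅ Z.

H_2 = Z.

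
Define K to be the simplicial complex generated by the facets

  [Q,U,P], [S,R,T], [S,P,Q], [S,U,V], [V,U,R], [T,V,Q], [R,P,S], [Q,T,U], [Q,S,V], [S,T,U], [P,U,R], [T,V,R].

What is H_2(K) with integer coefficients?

Order the vertices as P < Q < R < S < T < U < V. Listing each simplex with vertices in this order, K has dimension 2 with simplices:

  0-simplices (7): P, Q, R, S, T, U, V
  1-simplices (18): PQ, PR, PS, PU, QS, QT, QU, QV, RS, RT, RU, RV, ST, SU, SV, TU, TV, UV
  2-simplices (12): PQS, PQU, PRS, PRU, QSV, QTU, QTV, RST, RTV, RUV, STU, SUV

giving chain groups C_0 ≅ Z^7, C_1 ≅ Z^18, C_2 ≅ Z^12.

The boundary map ∂_1: C_1 → C_0 sends each edge [p,q] (with p < q) to q − p. For instance
  ∂PQ = Q − P.
This gives a 7×18 integer matrix of rank 6; reducing to Smith normal form yields diagonal entries (1,1,1,1,1,1).

The boundary map ∂_2: C_2 → C_1 sends each 2-simplex [p,q,r] to [q,r] − [p,r] + [p,q]. For instance
  ∂QSV = SV − QV + QS,
  ∂RTV = TV − RV + RT.
As a 18×12 matrix over Z this has rank 12, with invariant factors (1,1,1,1,1,1,1,1,1,1,1,2).

Computing H_k = (kernel of ∂_k) / (image of ∂_{k+1}):

  H_2: rank ker ∂_2 − rank ∂_3 = (12 − 12) − 0 = 0, and there is no ∂_3, so H_2 = 0.

(K is a triangulation of the real projective plane RP^2.)

H_2 ≅ 0.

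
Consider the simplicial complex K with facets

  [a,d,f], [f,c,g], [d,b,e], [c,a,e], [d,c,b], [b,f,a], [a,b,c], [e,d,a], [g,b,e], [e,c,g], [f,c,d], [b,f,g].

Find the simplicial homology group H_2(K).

H_2 ≅ 0.

Order the vertices as a < b < c < d < e < f < g. Listing each simplex with vertices in this order, K has dimension 2 with simplices:

  0-simplices (7): a, b, c, d, e, f, g
  1-simplices (18): ab, ac, ad, ae, af, bc, bd, be, bf, bg, cd, ce, cf, cg, de, df, eg, fg
  2-simplices (12): abc, abf, ace, ade, adf, bcd, bde, beg, bfg, cdf, ceg, cfg

so the chain groups are C_0 ≅ Z^7, C_1 ≅ Z^18, C_2 ≅ Z^12.

∂_1: C_1 → C_0 sends each edge [p,q] (with p < q) to q − p. For instance
  ∂cd = d − c.
The 7×18 boundary matrix has rank 6 and Smith normal form diag(1,1,1,1,1,1).

∂_2: C_2 → C_1 maps a triangle to the signed sum of its edges. For instance
  ∂beg = eg − bg + be,
  ∂bcd = cd − bd + bc.
The 18×12 boundary matrix has rank 12 and Smith normal form diag(1,1,1,1,1,1,1,1,1,1,1,2).

Now H_k = ker ∂_k / im ∂_{k+1}, so:

  H_2: rank ker ∂_2 − rank ∂_3 = (12 − 12) − 0 = 0, and there is no ∂_3, so H_2 ≅ 0.

(K is a triangulation of the real projective plane RP^2.)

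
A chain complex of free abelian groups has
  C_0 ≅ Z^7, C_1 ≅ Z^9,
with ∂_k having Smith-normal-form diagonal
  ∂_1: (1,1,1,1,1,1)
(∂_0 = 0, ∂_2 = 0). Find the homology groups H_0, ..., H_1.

H_0: b_0 = 7 − 0 − 6 = 1; torsion from ∂_1 factors > 1: none. So H_0 ≅ Z.
H_1: b_1 = 9 − 6 − 0 = 3; torsion from ∂_2 factors > 1: none. So H_1 ≅ Z^3.

H_0 ≅ Z,  H_1 ≅ Z^3.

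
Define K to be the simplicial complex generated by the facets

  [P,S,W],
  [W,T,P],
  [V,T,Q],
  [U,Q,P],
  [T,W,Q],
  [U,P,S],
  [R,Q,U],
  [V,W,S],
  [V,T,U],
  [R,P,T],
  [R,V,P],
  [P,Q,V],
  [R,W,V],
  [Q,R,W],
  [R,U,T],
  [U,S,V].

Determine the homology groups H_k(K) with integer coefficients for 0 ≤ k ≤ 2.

Take the total order P < Q < R < S < T < U < V < W on the vertex set. Then K (dimension 2) consists of the simplices:

  0-simplices (8): P, Q, R, S, T, U, V, W
  1-simplices (24): PQ, PR, PS, PT, PU, PV, PW, QR, QT, QU, QV, QW, RT, RU, RV, RW, SU, SV, SW, TU, TV, TW, UV, VW
  2-simplices (16): PQU, PQV, PRT, PRV, PSU, PSW, PTW, QRU, QRW, QTV, QTW, RTU, RVW, SUV, SVW, TUV

giving chain groups C_0 ≅ Z^8, C_1 ≅ Z^24, C_2 ≅ Z^16.

The boundary map ∂_1: C_1 → C_0 sends each edge [p,q] (with p < q) to q − p. For instance
  ∂QV = V − Q.
The 8×24 boundary matrix has rank 7 and Smith normal form diag(1,1,1,1,1,1,1).

The boundary map ∂_2: C_2 → C_1 acts by ∂[p,q,r] = [q,r] − [p,r] + [p,q]. For instance
  ∂QRW = RW − QW + QR,
  ∂RVW = VW − RW + RV.
The 24×16 boundary matrix has rank 15 and Smith normal form diag(1,1,1,1,1,1,1,1,1,1,1,1,1,1,1).

Reading off H_k = ker ∂_k / im ∂_{k+1}:

  H_0: rank C_0 − rank ∂_1 = 8 − 7 = 1, and the invariant factors of ∂_1 are all 1, so H_0 ≅ Z.
  H_1: rank ker ∂_1 − rank ∂_2 = (24 − 7) − 15 = 2, and the invariant factors of ∂_2 are all 1, so H_1 ≅ Z^2.
  H_2: rank ker ∂_2 − rank ∂_3 = (16 − 15) − 0 = 1, and there is no ∂_3, so H_2 ≅ Z.

As a check, the Euler characteristic is 8 − 24 + 16 = 0, which agrees with 1 − 2 + 1 = 0.

H_0 = Z,  H_1 = Z^2,  H_2 = Z.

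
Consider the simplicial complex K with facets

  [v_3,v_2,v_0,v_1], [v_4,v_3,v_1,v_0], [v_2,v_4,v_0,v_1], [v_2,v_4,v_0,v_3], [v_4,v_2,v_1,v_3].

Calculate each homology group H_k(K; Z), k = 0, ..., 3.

H_0 ≅ Z,  H_1 = 0,  H_2 = 0,  H_3 ≅ Z.

We work with the vertex ordering v_0 < v_1 < v_2 < v_3 < v_4. The simplices of K, each written with vertices in increasing order, are:

  0-simplices (5): [v_0], [v_1], [v_2], [v_3], [v_4]
  1-simplices (10): [v_0,v_1], [v_0,v_2], [v_0,v_3], [v_0,v_4], [v_1,v_2], [v_1,v_3], [v_1,v_4], [v_2,v_3], [v_2,v_4], [v_3,v_4]
  2-simplices (10): [v_0,v_1,v_2], [v_0,v_1,v_3], [v_0,v_1,v_4], [v_0,v_2,v_3], [v_0,v_2,v_4], [v_0,v_3,v_4], [v_1,v_2,v_3], [v_1,v_2,v_4], [v_1,v_3,v_4], [v_2,v_3,v_4]
  3-simplices (5): [v_0,v_1,v_2,v_3], [v_0,v_1,v_2,v_4], [v_0,v_1,v_3,v_4], [v_0,v_2,v_3,v_4], [v_1,v_2,v_3,v_4]

Hence C_0 ≅ Z^5, C_1 ≅ Z^10, C_2 ≅ Z^10, C_3 ≅ Z^5.

The boundary map ∂_1: C_1 → C_0 sends each edge [p,q] (with p < q) to q − p. For instance
  ∂[v_3,v_4] = [v_4] − [v_3].
The resulting 5×10 matrix has rank 4, and its Smith normal form has invariant factors (1,1,1,1).

∂_2: C_2 → C_1 sends each 2-simplex [p,q,r] to [q,r] − [p,r] + [p,q]. For instance
  ∂[v_2,v_3,v_4] = [v_3,v_4] − [v_2,v_4] + [v_2,v_3],
  ∂[v_0,v_2,v_3] = [v_2,v_3] − [v_0,v_3] + [v_0,v_2].
The 10×10 boundary matrix has rank 6 and Smith normal form diag(1,1,1,1,1,1).

Boundary ∂_3: C_3 → C_2 sends each 3-simplex σ to the alternating sum Σ_i (−1)^i (σ with its i-th vertex removed). For instance
  ∂[v_1,v_2,v_3,v_4] = [v_2,v_3,v_4] − [v_1,v_3,v_4] + [v_1,v_2,v_4] − [v_1,v_2,v_3],
  ∂[v_0,v_1,v_3,v_4] = [v_1,v_3,v_4] − [v_0,v_3,v_4] + [v_0,v_1,v_4] − [v_0,v_1,v_3].
The resulting 10×5 matrix has rank 4, and its Smith normal form has invariant factors (1,1,1,1).

From H_k ≅ ker(∂_k) / im(∂_{k+1}) we obtain:

  H_0: rank C_0 − rank ∂_1 = 5 − 4 = 1, and the invariant factors of ∂_1 are all 1, so H_0 ≅ Z.
  H_1: rank ker ∂_1 − rank ∂_2 = (10 − 4) − 6 = 0, and the invariant factors of ∂_2 are all 1, so H_1 ≅ 0.
  H_2: rank ker ∂_2 − rank ∂_3 = (10 − 6) − 4 = 0, and the invariant factors of ∂_3 are all 1, so H_2 ≅ 0.
  H_3: rank ker ∂_3 − rank ∂_4 = (5 − 4) − 0 = 1, and there is no ∂_4, so H_3 ≅ Z.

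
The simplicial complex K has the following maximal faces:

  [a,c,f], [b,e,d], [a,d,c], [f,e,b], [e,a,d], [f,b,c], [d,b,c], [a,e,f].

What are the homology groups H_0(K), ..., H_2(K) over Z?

H_0 = Z,  H_1 = 0,  H_2 = Z.

Fix the vertex order a < b < c < d < e < f and write every simplex with vertices in increasing order. Then dim K = 2 and the simplices of K are:

  0-simplices (6): a, b, c, d, e, f
  1-simplices (12): ac, ad, ae, af, bc, bd, be, bf, cd, cf, de, ef
  2-simplices (8): acd, acf, ade, aef, bcd, bcf, bde, bef

giving chain groups C_0 ≅ Z^6, C_1 ≅ Z^12, C_2 ≅ Z^8.

Boundary ∂_1: C_1 → C_0 maps an edge to its endpoints' difference, ∂[p,q] = q − p.
As a 6×12 matrix over Z this has rank 5, with invariant factors (1,1,1,1,1).

∂_2: C_2 → C_1 sends each 2-simplex [p,q,r] to [q,r] − [p,r] + [p,q]. For instance
  ∂bde = de − be + bd,
  ∂aef = ef − af + ae.
The 12×8 boundary matrix has rank 7 and Smith normal form diag(1,1,1,1,1,1,1).

Reading off H_k = ker ∂_k / im ∂_{k+1}:

  H_0: rank C_0 − rank ∂_1 = 6 − 5 = 1, and the invariant factors of ∂_1 are all 1, so H_0 = Z.
  H_1: rank ker ∂_1 − rank ∂_2 = (12 − 5) − 7 = 0, and the invariant factors of ∂_2 are all 1, so H_1 = 0.
  H_2: rank ker ∂_2 − rank ∂_3 = (8 − 7) − 0 = 1, and there is no ∂_3, so H_2 = Z.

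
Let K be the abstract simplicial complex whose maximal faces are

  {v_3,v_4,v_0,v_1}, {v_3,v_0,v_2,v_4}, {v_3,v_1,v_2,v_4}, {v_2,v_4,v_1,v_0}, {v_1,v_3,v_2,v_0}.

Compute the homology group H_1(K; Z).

H_1 ≅ 0.

Fix the vertex order v_0 < v_1 < v_2 < v_3 < v_4 and write every simplex with vertices in increasing order. Then dim K = 3 and the simplices of K are:

  0-simplices (5): [v_0], [v_1], [v_2], [v_3], [v_4]
  1-simplices (10): [v_0,v_1], [v_0,v_2], [v_0,v_3], [v_0,v_4], [v_1,v_2], [v_1,v_3], [v_1,v_4], [v_2,v_3], [v_2,v_4], [v_3,v_4]
  2-simplices (10): [v_0,v_1,v_2], [v_0,v_1,v_3], [v_0,v_1,v_4], [v_0,v_2,v_3], [v_0,v_2,v_4], [v_0,v_3,v_4], [v_1,v_2,v_3], [v_1,v_2,v_4], [v_1,v_3,v_4], [v_2,v_3,v_4]
  3-simplices (5): [v_0,v_1,v_2,v_3], [v_0,v_1,v_2,v_4], [v_0,v_1,v_3,v_4], [v_0,v_2,v_3,v_4], [v_1,v_2,v_3,v_4]

Hence C_0 ≅ Z^5, C_1 ≅ Z^10, C_2 ≅ Z^10, C_3 ≅ Z^5.

Boundary ∂_1: C_1 → C_0 sends each edge [p,q] (with p < q) to q − p. For instance
  ∂[v_2,v_4] = [v_4] − [v_2].
The resulting 5×10 matrix has rank 4, and its Smith normal form has invariant factors (1,1,1,1).

The boundary map ∂_2: C_2 → C_1 acts by ∂[p,q,r] = [q,r] − [p,r] + [p,q]. For instance
  ∂[v_1,v_2,v_4] = [v_2,v_4] − [v_1,v_4] + [v_1,v_2],
  ∂[v_0,v_3,v_4] = [v_3,v_4] − [v_0,v_4] + [v_0,v_3].
As a 10×10 matrix over Z this has rank 6, with invariant factors (1,1,1,1,1,1).

∂_3: C_3 → C_2 sends each 3-simplex σ to the alternating sum Σ_i (−1)^i (σ with its i-th vertex removed). For instance
  ∂[v_0,v_1,v_2,v_3] = [v_1,v_2,v_3] − [v_0,v_2,v_3] + [v_0,v_1,v_3] − [v_0,v_1,v_2],
  ∂[v_0,v_1,v_2,v_4] = [v_1,v_2,v_4] − [v_0,v_2,v_4] + [v_0,v_1,v_4] − [v_0,v_1,v_2].
As a 10×5 matrix over Z this has rank 4, with invariant factors (1,1,1,1).

Now H_k = ker ∂_k / im ∂_{k+1}, so:

  H_1: rank ker ∂_1 − rank ∂_2 = (10 − 4) − 6 = 0, and the invariant factors of ∂_2 are all 1, so H_1 ≅ 0.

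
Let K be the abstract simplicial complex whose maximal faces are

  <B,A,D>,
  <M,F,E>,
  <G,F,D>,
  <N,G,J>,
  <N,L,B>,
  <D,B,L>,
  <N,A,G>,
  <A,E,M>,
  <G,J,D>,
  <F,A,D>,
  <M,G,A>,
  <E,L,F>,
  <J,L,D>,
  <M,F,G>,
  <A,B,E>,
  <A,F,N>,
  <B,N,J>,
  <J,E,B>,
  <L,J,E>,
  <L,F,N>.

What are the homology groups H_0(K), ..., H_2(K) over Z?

H_0 = Z,  H_1 = Z ⊕ Z/2Z,  H_2 = 0.

Take the total order A < B < D < E < F < G < J < L < M < N on the vertex set. Then K (dimension 2) consists of the simplices:

  0-simplices (10): A, B, D, E, F, G, J, L, M, N
  1-simplices (30): AB, AD, AE, AF, AG, AM, AN, BD, BE, BJ, BL, BN, DF, DG, DJ, DL, EF, EJ, EL, EM, FG, FL, FM, FN, GJ, GM, GN, JL, JN, LN
  2-simplices (20): ABD, ABE, ADF, AEM, AFN, AGM, AGN, BDL, BEJ, BJN, BLN, DFG, DGJ, DJL, EFL, EFM, EJL, FGM, FLN, GJN

giving chain groups C_0 ≅ Z^10, C_1 ≅ Z^30, C_2 ≅ Z^20.

The boundary map ∂_1: C_1 → C_0 is given by ∂[p,q] = [q] − [p]. For instance
  ∂BL = L − B.
As a 10×30 matrix over Z this has rank 9, with invariant factors (1,1,1,1,1,1,1,1,1).

The boundary map ∂_2: C_2 → C_1 maps a triangle to the signed sum of its edges. For instance
  ∂AFN = FN − AN + AF,
  ∂AGM = GM − AM + AG.
This gives a 30×20 integer matrix of rank 20; reducing to Smith normal form yields diagonal entries (1,1,1,1,1,1,1,1,1,1,1,1,1,1,1,1,1,1,1,2).

From H_k ≅ ker(∂_k) / im(∂_{k+1}) we obtain:

  H_0: rank C_0 − rank ∂_1 = 10 − 9 = 1, and the invariant factors of ∂_1 are all 1, so H_0 = Z.
  H_1: rank ker ∂_1 − rank ∂_2 = (30 − 9) − 20 = 1, and ∂_2 has invariant factor 2 > 1, so H_1 = Z ⊕ Z/2Z.
  H_2: rank ker ∂_2 − rank ∂_3 = (20 − 20) − 0 = 0, and there is no ∂_3, so H_2 = 0.

As a check, the Euler characteristic is 10 − 30 + 20 = 0, which agrees with 1 − 1 + 0 = 0.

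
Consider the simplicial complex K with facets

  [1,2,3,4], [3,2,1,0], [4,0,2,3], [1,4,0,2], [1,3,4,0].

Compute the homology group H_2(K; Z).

Take the total order 0 < 1 < 2 < 3 < 4 on the vertex set. Then K (dimension 3) consists of the simplices:

  0-simplices (5): [0], [1], [2], [3], [4]
  1-simplices (10): [0,1], [0,2], [0,3], [0,4], [1,2], [1,3], [1,4], [2,3], [2,4], [3,4]
  2-simplices (10): [0,1,2], [0,1,3], [0,1,4], [0,2,3], [0,2,4], [0,3,4], [1,2,3], [1,2,4], [1,3,4], [2,3,4]
  3-simplices (5): [0,1,2,3], [0,1,2,4], [0,1,3,4], [0,2,3,4], [1,2,3,4]

so the chain groups are C_0 ≅ Z^5, C_1 ≅ Z^10, C_2 ≅ Z^10, C_3 ≅ Z^5.

∂_1: C_1 → C_0 is given by ∂[p,q] = [q] − [p]. For instance
  ∂[0,1] = [1] − [0].
The 5×10 boundary matrix has rank 4 and Smith normal form diag(1,1,1,1).

The boundary map ∂_2: C_2 → C_1 acts by ∂[p,q,r] = [q,r] − [p,r] + [p,q]. For instance
  ∂[0,1,2] = [1,2] − [0,2] + [0,1],
  ∂[0,1,3] = [1,3] − [0,3] + [0,1].
As a 10×10 matrix over Z this has rank 6, with invariant factors (1,1,1,1,1,1).

The boundary map ∂_3: C_3 → C_2 sends each 3-simplex σ to the alternating sum Σ_i (−1)^i (σ with its i-th vertex removed). For instance
  ∂[0,1,2,3] = [1,2,3] − [0,2,3] + [0,1,3] − [0,1,2],
  ∂[0,1,3,4] = [1,3,4] − [0,3,4] + [0,1,4] − [0,1,3].
The resulting 10×5 matrix has rank 4, and its Smith normal form has invariant factors (1,1,1,1).

Computing H_k = (kernel of ∂_k) / (image of ∂_{k+1}):

  H_2: rank ker ∂_2 − rank ∂_3 = (10 − 6) − 4 = 0, and the invariant factors of ∂_3 are all 1, so H_2 = 0.

H_2 = 0.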